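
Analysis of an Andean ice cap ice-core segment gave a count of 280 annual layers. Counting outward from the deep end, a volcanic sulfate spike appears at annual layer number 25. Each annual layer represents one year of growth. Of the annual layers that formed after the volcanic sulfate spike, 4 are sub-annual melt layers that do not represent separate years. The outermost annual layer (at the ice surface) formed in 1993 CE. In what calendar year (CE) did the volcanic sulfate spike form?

280 − 25 = 255 annual layers lie beyond the volcanic sulfate spike toward the ice surface.
Excluding 4 false annual layers: 255 − 4 = 251.
Counting back 251 years from 1993 CE places the volcanic sulfate spike in 1993 − 251 = 1742 CE.

1742 CE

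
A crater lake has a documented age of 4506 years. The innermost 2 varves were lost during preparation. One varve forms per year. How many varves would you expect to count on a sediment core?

4504 varves

Expected varves over 4506 years: 4506.
Less the 2 uncaptured varves: 4506 − 2 = 4504.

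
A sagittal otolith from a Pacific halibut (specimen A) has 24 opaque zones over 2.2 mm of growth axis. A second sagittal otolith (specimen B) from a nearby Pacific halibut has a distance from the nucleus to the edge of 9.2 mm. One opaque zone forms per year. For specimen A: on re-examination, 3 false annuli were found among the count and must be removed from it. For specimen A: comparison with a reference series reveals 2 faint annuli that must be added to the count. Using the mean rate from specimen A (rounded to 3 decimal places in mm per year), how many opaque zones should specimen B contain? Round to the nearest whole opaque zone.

96 opaque zones

Specimen A: true opaque zone count = 24 − 3 + 2 = 23.
A: Extension rate ≈ 2.2 / 23 = 0.096 mm/yr.
For B, 9.2 / 0.096 = 95.83 years ≈ 96 opaque zones.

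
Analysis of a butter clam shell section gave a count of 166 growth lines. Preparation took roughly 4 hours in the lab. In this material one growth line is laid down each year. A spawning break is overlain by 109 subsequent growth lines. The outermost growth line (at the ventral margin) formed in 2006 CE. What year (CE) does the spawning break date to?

1897 CE

109 growth lines formed after the spawning break.
The growth line at the ventral margin is 2006 CE, so the spawning break dates to 2006 − 109 = 1897 CE.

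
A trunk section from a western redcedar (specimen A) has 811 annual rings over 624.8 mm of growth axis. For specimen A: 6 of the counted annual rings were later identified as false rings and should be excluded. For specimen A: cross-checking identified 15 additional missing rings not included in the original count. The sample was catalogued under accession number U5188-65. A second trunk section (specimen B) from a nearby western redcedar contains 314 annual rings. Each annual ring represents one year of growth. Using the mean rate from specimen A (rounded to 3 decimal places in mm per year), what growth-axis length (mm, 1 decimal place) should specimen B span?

Specimen A: after corrections the count is 811 − 6 + 15 = 820 annual rings.
A: 624.8 mm over 820 years gives 624.8 / 820 ≈ 0.762 mm/year.
B's length ≈ 0.762 × 314 = 239.3 mm.

239.3 mm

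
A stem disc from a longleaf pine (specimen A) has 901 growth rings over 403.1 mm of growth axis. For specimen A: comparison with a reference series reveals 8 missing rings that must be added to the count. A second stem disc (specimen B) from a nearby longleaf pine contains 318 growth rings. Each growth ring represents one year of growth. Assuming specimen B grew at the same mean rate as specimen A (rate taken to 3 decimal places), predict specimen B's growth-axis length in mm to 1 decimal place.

140.9 mm

Specimen A: true growth ring count = 901 + 8 = 909.
A: Mean rate = 403.1 mm / 909 years ≈ 0.443 mm/yr.
Length of B = 0.443 × 318 = 140.9 mm.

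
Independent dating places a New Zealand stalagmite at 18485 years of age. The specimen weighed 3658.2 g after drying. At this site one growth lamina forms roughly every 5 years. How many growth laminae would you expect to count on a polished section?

One growth lamina every 5 years means 18485 / 5 = 3697 growth laminae.
So 3697 growth laminae should be present.

3697 growth laminae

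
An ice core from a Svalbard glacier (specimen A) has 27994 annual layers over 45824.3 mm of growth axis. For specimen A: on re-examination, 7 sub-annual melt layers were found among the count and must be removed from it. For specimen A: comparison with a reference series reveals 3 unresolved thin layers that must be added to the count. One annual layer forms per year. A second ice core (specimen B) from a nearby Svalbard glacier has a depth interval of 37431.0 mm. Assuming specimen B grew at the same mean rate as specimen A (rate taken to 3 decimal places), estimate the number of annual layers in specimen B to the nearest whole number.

Specimen A: after corrections the count is 27994 − 7 + 3 = 27990 annual layers.
A: Extension rate ≈ 45824.3 / 27990 = 1.637 mm/year.
B spans 37431.0 / 1.637 = 22865.61 years ≈ 22866 annual layers.

22866 annual layers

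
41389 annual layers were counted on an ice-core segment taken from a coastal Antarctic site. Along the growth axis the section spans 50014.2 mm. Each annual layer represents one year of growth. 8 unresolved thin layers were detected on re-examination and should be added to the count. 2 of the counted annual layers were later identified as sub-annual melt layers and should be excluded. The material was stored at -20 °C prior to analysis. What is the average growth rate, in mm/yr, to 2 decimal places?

1.21 mm/yr

Adjusted count: 41389 − 2 + 8 = 41395 annual layers.
Extension rate ≈ 50014.2 / 41395 = 1.21 mm/yr.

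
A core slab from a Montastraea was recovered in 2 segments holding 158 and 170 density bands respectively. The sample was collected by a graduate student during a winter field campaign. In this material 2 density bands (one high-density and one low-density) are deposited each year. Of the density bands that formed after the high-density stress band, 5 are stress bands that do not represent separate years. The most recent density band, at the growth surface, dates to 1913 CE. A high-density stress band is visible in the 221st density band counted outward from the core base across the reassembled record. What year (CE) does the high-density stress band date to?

1862 CE

Total density bands = 158 + 170 = 328.
Between density band 221 and the growth surface there are 328 − 221 = 107 density bands.
107 − 5 false = 102 true density bands after the high-density stress band.
102 density bands at 2 per year is 102 / 2 = 51 years.
1913 − 51 = 1862 CE.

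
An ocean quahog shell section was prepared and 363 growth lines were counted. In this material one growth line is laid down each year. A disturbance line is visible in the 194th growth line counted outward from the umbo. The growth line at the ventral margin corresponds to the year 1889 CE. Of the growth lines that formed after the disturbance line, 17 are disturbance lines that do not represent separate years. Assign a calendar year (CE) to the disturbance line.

1737 CE

363 − 194 = 169 growth lines lie beyond the disturbance line toward the ventral margin.
169 − 17 false = 152 true growth lines after the disturbance line.
The growth line at the ventral margin is 1889 CE, so the disturbance line dates to 1889 − 152 = 1737 CE.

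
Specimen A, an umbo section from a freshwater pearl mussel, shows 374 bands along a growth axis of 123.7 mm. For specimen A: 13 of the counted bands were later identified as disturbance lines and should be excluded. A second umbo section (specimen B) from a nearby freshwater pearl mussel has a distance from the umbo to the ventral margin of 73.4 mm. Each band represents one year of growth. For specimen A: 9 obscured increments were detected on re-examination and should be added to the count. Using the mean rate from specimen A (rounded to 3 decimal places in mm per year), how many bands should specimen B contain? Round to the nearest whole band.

220 bands

Specimen A: true band count = 374 − 13 + 9 = 370.
A: Mean rate = 123.7 mm / 370 years ≈ 0.334 mm/year.
For B, 73.4 / 0.334 = 219.76 years ≈ 220 bands.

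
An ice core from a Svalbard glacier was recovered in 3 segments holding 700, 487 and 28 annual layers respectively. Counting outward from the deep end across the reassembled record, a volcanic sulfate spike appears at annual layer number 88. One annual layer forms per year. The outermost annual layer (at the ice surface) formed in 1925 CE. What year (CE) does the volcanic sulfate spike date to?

Total annual layers = 700 + 487 + 28 = 1215.
Between annual layer 88 and the ice surface there are 1215 − 88 = 1127 annual layers.
The annual layer at the ice surface is 1925 CE, so the volcanic sulfate spike dates to 1925 − 1127 = 798 CE.

798 CE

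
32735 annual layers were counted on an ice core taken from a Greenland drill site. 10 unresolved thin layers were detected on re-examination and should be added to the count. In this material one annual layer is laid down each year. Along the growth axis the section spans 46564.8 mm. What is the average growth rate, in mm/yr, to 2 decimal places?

1.42 mm/yr

After corrections the count is 32735 + 10 = 32745 annual layers.
Mean rate = 46564.8 mm / 32745 years ≈ 1.42 mm/yr.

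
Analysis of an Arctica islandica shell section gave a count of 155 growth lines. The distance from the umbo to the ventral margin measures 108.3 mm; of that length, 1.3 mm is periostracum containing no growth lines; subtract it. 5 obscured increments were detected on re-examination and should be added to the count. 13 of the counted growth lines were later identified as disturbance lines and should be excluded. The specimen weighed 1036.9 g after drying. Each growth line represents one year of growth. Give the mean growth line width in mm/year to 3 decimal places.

After corrections the count is 155 − 13 + 5 = 147 growth lines.
Removing the 1.3 mm offcut leaves 108.3 − 1.3 = 107.0 mm.
Extension rate ≈ 107.0 / 147 = 0.728 mm/year.

0.728 mm/year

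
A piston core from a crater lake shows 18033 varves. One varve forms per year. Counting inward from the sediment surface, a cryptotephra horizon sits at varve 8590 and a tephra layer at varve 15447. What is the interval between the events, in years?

6857 years

15447 − 8590 = 6857 varves lie between the two events.
That is 6857 years at one varve per year.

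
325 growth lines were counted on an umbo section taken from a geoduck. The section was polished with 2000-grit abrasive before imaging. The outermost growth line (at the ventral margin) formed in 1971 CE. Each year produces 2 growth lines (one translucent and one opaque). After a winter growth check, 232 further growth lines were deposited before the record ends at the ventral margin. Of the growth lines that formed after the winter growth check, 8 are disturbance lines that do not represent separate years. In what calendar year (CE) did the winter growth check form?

1859 CE

There are 232 growth lines younger than the winter growth check.
232 − 8 false = 224 true growth lines after the winter growth check.
Dividing by 2 growth lines per year: 224 / 2 = 112 years.
Counting back 112 years from 1971 CE places the winter growth check in 1971 − 112 = 1859 CE.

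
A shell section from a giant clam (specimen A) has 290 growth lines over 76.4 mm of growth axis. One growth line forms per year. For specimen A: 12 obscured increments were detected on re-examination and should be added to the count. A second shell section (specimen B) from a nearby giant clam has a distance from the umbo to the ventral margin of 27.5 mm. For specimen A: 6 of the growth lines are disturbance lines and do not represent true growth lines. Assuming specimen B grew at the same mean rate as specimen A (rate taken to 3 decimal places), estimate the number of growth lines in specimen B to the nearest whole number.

Specimen A: correcting the raw count gives 290 − 6 + 12 = 296 true growth lines.
A: Extension rate ≈ 76.4 / 296 = 0.258 mm per year.
Specimen B: 27.5 mm / 0.258 mm per year = 106.59 years ≈ 107 growth lines.

107 growth lines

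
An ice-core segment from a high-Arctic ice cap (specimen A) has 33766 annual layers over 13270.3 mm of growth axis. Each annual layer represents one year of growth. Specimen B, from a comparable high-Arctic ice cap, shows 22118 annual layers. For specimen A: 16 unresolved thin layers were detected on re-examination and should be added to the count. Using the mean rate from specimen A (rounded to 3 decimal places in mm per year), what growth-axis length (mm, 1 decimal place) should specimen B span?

8692.4 mm

Specimen A: true annual layer count = 33766 + 16 = 33782.
A: 13270.3 mm over 33782 years gives 13270.3 / 33782 ≈ 0.393 mm/year.
For B, 0.393 mm/year × 22118 years = 8692.4 mm.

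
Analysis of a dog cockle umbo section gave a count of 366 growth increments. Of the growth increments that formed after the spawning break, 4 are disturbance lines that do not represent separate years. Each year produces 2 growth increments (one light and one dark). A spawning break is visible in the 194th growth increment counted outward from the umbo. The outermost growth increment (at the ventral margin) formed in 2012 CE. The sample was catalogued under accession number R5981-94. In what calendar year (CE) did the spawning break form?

1928 CE

366 − 194 = 172 growth increments lie beyond the spawning break toward the ventral margin.
172 − 4 false = 168 true growth increments after the spawning break.
Dividing by 2 growth increments per year: 168 / 2 = 84 years.
Counting back 84 years from 2012 CE places the spawning break in 2012 − 84 = 1928 CE.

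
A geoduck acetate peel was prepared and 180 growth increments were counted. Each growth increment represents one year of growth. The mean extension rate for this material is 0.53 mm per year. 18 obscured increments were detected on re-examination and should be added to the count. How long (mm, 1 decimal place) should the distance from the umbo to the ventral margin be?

Adjusted count: 180 + 18 = 198 growth increments.
198 years at 0.53 mm/year gives 0.53 × 198 = 104.9 mm.

104.9 mm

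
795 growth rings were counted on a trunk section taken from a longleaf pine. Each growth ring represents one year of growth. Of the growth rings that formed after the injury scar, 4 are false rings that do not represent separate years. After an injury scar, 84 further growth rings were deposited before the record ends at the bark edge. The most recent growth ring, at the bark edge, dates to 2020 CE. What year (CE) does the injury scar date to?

84 growth rings formed after the injury scar.
84 − 4 false = 80 true growth rings after the injury scar.
2020 − 80 = 1940 CE.

1940 CE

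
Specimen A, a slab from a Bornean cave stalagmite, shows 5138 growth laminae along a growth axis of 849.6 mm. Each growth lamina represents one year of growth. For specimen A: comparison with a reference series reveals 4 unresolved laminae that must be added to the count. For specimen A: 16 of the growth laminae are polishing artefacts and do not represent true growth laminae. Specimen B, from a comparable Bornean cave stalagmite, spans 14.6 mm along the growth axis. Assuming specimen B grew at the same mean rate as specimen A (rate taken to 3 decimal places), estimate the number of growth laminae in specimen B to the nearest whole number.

Specimen A: adjusted count: 5138 − 16 + 4 = 5126 growth laminae.
A: Mean rate = 849.6 mm / 5126 years ≈ 0.166 mm/year.
B spans 14.6 / 0.166 = 87.95 years ≈ 88 growth laminae.

88 growth laminae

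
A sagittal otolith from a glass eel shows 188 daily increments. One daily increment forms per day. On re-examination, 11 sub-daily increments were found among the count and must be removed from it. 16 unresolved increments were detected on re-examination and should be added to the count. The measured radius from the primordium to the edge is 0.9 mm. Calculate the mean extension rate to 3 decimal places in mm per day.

0.005 mm per day

True daily increment count = 188 − 11 + 16 = 193.
Extension rate ≈ 0.9 / 193 = 0.005 mm per day.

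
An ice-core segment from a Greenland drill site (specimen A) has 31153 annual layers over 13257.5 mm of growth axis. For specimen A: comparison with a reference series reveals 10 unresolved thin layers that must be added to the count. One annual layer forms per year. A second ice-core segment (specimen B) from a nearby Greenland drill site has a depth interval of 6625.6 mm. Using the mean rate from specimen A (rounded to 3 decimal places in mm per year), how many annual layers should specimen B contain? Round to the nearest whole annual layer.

Specimen A: correcting the raw count gives 31153 + 10 = 31163 true annual layers.
A: 13257.5 mm over 31163 years gives 13257.5 / 31163 ≈ 0.425 mm/year.
B spans 6625.6 / 0.425 = 15589.65 years ≈ 15590 annual layers.

15590 annual layers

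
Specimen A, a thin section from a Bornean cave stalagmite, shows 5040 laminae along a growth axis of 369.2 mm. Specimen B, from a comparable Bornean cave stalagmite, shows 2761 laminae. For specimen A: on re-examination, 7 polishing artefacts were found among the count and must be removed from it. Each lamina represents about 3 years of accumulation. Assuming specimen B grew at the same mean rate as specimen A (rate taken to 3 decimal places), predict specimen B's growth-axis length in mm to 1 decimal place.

198.8 mm

Specimen A: after corrections the count is 5040 − 7 = 5033 laminae.
Specimen A: at 3 years per lamina, 5033 × 3 = 15099 years.
A: Extension rate ≈ 369.2 / 15099 = 0.024 mm/year.
Specimen B: 2761 laminae at 3 years each span 2761 × 3 = 8283 years. Length of B = 0.024 × 8283 = 198.8 mm.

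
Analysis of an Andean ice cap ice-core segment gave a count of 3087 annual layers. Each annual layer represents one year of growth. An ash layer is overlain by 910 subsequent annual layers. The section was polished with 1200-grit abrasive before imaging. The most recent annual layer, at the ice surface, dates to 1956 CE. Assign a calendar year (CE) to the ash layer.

910 annual layers formed after the ash layer.
Counting back 910 years from 1956 CE places the ash layer in 1956 − 910 = 1046 CE.

1046 CE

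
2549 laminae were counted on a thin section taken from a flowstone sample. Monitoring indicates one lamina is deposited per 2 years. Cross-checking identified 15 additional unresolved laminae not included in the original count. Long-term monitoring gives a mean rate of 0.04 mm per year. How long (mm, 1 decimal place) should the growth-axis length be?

Correcting the raw count gives 2549 + 15 = 2564 true laminae.
Multiplying by 2 years per lamina: 2564 × 2 = 5128 years.
5128 years at 0.04 mm/year gives 0.04 × 5128 = 205.1 mm.

205.1 mm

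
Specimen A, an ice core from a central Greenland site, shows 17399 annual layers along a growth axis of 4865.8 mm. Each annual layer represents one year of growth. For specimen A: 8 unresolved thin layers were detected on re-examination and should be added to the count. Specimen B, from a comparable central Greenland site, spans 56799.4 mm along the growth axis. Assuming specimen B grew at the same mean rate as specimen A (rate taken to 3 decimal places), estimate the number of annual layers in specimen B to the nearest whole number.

202855 annual layers

Specimen A: correcting the raw count gives 17399 + 8 = 17407 true annual layers.
A: Mean rate = 4865.8 mm / 17407 years ≈ 0.280 mm/year.
Specimen B: 56799.4 mm / 0.280 mm per year = 202855.00 years ≈ 202855 annual layers.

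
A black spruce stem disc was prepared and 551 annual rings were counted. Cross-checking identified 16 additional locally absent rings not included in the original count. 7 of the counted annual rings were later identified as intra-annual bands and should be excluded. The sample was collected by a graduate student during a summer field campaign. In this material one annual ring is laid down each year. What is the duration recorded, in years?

560 years

Adjusted count: 551 − 7 + 16 = 560 annual rings.
At one annual ring per year, that is 560 years.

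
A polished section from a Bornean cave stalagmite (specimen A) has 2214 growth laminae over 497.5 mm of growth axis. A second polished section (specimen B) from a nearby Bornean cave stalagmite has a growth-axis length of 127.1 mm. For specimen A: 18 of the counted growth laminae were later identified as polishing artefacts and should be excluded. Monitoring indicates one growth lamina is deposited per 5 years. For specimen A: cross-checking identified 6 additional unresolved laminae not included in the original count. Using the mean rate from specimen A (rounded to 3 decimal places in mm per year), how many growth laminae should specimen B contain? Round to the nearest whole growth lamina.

Specimen A: correcting the raw count gives 2214 − 18 + 6 = 2202 true growth laminae.
Specimen A: multiplying by 5 years per growth lamina: 2202 × 5 = 11010 years.
A: Extension rate ≈ 497.5 / 11010 = 0.045 mm per year.
B spans 127.1 / 0.045 = 2824.44 years; at 5 years per growth lamina that is 2824.44 / 5 ≈ 565 growth laminae.

565 growth laminae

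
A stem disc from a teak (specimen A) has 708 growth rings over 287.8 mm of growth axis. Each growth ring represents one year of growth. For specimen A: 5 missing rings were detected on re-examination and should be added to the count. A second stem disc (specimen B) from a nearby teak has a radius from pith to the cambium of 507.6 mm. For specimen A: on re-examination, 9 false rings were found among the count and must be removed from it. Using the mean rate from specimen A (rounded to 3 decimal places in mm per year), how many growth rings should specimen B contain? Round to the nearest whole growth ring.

Specimen A: after corrections the count is 708 − 9 + 5 = 704 growth rings.
A: Mean rate = 287.8 mm / 704 years ≈ 0.409 mm/yr.
For B, 507.6 / 0.409 = 1241.08 years ≈ 1241 growth rings.

1241 growth rings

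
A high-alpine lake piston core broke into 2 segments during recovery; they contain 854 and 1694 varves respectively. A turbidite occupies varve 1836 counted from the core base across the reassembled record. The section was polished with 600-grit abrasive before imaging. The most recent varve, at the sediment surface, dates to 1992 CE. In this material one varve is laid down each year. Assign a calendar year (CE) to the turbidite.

1280 CE

Total varves = 854 + 1694 = 2548.
Between varve 1836 and the sediment surface there are 2548 − 1836 = 712 varves.
Counting back 712 years from 1992 CE places the turbidite in 1992 − 712 = 1280 CE.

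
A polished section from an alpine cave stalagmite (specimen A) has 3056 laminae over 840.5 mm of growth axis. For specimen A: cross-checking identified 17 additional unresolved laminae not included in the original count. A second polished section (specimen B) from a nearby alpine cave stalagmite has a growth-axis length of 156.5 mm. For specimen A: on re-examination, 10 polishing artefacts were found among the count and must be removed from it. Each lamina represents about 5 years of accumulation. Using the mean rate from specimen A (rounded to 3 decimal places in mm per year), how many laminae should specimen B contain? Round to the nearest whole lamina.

569 laminae

Specimen A: true lamina count = 3056 − 10 + 17 = 3063.
Specimen A: multiplying by 5 years per lamina: 3063 × 5 = 15315 years.
A: Extension rate ≈ 840.5 / 15315 = 0.055 mm/yr.
Specimen B: 156.5 mm / 0.055 mm per year = 2845.45 years; at 5 years per lamina that is 2845.45 / 5 ≈ 569 laminae.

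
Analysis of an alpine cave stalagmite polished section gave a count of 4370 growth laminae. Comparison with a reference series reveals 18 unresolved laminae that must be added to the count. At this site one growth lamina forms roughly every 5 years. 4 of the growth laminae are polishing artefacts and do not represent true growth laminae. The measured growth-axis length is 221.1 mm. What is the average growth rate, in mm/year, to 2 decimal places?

0.01 mm/year

After corrections the count is 4370 − 4 + 18 = 4384 growth laminae.
At 5 years per growth lamina, 4384 × 5 = 21920 years.
221.1 mm over 21920 years gives 221.1 / 21920 ≈ 0.01 mm/year.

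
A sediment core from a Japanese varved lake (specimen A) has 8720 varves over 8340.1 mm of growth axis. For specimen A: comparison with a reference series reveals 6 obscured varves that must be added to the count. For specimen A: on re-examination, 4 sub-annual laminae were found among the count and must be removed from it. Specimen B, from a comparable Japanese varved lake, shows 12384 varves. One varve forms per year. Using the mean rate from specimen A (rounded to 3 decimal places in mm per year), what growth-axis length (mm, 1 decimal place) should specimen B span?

Specimen A: adjusted count: 8720 − 4 + 6 = 8722 varves.
A: Extension rate ≈ 8340.1 / 8722 = 0.956 mm/yr.
For B, 0.956 mm/year × 12384 years = 11839.1 mm.

11839.1 mm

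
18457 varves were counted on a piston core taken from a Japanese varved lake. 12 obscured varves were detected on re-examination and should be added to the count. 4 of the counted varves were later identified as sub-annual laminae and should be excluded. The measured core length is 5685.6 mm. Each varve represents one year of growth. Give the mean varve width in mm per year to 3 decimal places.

True varve count = 18457 − 4 + 12 = 18465.
Extension rate ≈ 5685.6 / 18465 = 0.308 mm per year.

0.308 mm per year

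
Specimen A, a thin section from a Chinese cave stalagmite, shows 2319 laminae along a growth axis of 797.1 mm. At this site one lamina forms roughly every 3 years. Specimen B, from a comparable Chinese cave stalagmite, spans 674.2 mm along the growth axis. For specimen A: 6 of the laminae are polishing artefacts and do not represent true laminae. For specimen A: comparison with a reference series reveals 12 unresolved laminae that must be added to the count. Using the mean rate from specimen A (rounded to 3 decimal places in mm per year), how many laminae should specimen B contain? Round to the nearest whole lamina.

1971 laminae

Specimen A: after corrections the count is 2319 − 6 + 12 = 2325 laminae.
Specimen A: 2325 laminae at 3 years each span 2325 × 3 = 6975 years.
A: Mean rate = 797.1 mm / 6975 years ≈ 0.114 mm/yr.
B spans 674.2 / 0.114 = 5914.04 years; at 3 years per lamina that is 5914.04 / 3 ≈ 1971 laminae.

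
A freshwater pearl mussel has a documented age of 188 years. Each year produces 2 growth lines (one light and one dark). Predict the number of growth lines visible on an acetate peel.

Expected growth lines: 188 × 2 = 376.
So 376 growth lines should be present.

376 growth lines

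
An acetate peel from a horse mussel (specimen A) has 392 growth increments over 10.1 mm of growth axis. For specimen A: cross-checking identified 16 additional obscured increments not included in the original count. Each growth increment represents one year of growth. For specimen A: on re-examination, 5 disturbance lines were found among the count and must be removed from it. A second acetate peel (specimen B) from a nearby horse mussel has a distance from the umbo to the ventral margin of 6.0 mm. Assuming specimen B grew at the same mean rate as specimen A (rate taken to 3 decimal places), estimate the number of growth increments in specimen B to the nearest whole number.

240 growth increments

Specimen A: correcting the raw count gives 392 − 5 + 16 = 403 true growth increments.
A: Mean rate = 10.1 mm / 403 years ≈ 0.025 mm/year.
B spans 6.0 / 0.025 = 240.00 years ≈ 240 growth increments.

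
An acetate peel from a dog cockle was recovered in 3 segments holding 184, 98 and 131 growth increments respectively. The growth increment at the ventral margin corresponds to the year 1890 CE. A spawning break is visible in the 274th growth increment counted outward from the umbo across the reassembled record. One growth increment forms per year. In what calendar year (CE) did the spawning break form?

Total growth increments = 184 + 98 + 131 = 413.
413 − 274 = 139 growth increments lie beyond the spawning break toward the ventral margin.
Counting back 139 years from 1890 CE places the spawning break in 1890 − 139 = 1751 CE.

1751 CE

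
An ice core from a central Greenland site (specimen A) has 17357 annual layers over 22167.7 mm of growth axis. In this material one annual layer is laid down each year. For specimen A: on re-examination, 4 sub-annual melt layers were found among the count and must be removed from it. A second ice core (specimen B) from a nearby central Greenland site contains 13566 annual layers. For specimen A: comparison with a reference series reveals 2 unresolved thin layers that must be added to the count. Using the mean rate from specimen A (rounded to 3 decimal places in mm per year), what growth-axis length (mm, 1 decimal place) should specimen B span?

Specimen A: true annual layer count = 17357 − 4 + 2 = 17355.
A: 22167.7 mm over 17355 years gives 22167.7 / 17355 ≈ 1.277 mm/yr.
Length of B = 1.277 × 13566 = 17323.8 mm.

17323.8 mm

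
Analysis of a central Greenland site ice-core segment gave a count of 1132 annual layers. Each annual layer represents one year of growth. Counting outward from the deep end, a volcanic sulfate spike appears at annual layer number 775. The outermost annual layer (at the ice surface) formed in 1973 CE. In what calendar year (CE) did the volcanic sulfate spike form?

Between annual layer 775 and the ice surface there are 1132 − 775 = 357 annual layers.
1973 − 357 = 1616 CE.

1616 CE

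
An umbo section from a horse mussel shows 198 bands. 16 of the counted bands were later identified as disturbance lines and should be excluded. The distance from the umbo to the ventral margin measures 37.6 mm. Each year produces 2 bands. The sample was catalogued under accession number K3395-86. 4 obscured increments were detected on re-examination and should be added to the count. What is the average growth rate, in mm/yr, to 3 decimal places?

0.404 mm/yr

Adjusted count: 198 − 16 + 4 = 186 bands.
186 bands at 2 per year is 186 / 2 = 93 years.
Mean rate = 37.6 mm / 93 years ≈ 0.404 mm/yr.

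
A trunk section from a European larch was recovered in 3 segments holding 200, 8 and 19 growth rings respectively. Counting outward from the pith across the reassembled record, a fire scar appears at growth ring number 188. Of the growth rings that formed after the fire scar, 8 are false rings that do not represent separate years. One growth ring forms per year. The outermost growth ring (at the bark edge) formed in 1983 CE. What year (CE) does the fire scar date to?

1952 CE

Total growth rings = 200 + 8 + 19 = 227.
227 − 188 = 39 growth rings lie beyond the fire scar toward the bark edge.
Removing the 8 false growth rings leaves 39 − 8 = 31 true growth rings beyond the fire scar.
1983 − 31 = 1952 CE.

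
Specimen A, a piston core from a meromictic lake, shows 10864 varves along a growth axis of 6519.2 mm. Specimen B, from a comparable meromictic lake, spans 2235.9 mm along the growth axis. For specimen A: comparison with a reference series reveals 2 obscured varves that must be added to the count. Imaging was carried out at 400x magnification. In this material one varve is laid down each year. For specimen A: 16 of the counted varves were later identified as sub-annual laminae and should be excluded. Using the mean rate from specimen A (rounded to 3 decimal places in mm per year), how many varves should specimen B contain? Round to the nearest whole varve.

3720 varves

Specimen A: true varve count = 10864 − 16 + 2 = 10850.
A: Extension rate ≈ 6519.2 / 10850 = 0.601 mm per year.
Specimen B: 2235.9 mm / 0.601 mm per year = 3720.30 years ≈ 3720 varves.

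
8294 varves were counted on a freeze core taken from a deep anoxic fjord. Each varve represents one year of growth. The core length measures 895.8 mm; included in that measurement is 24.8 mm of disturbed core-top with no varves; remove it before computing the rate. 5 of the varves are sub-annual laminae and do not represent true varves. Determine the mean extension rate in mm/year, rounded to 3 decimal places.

True varve count = 8294 − 5 = 8289.
The growth record spans 895.8 − 24.8 = 871.0 mm.
Extension rate ≈ 871.0 / 8289 = 0.105 mm/year.

0.105 mm/year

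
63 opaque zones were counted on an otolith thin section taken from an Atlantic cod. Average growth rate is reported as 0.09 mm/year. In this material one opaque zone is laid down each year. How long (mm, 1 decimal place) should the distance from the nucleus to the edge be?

63 years of growth are recorded.
Predicted length = 0.09 mm/year × 63 years = 5.7 mm.

5.7 mm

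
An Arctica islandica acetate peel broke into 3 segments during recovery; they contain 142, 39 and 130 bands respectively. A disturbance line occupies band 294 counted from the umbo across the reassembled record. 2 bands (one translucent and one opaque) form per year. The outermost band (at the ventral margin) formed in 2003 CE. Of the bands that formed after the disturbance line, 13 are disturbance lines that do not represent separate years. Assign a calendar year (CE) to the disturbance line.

2001 CE

Total bands = 142 + 39 + 130 = 311.
311 − 294 = 17 bands lie beyond the disturbance line toward the ventral margin.
Excluding 13 false bands: 17 − 13 = 4.
Dividing by 2 bands per year: 4 / 2 = 2 years.
Counting back 2 years from 2003 CE places the disturbance line in 2003 − 2 = 2001 CE.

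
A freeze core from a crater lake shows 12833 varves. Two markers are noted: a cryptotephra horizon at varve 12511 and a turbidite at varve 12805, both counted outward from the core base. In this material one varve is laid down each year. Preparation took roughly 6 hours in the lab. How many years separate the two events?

294 years

Separation: 12805 − 12511 = 294 varves.
One varve per year makes the interval 294 years.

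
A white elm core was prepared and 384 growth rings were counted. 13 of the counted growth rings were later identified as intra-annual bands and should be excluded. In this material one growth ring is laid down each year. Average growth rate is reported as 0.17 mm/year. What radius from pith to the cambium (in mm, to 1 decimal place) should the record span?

63.1 mm

True growth ring count = 384 − 13 = 371.
Length ≈ 0.17 × 371 = 63.1 mm.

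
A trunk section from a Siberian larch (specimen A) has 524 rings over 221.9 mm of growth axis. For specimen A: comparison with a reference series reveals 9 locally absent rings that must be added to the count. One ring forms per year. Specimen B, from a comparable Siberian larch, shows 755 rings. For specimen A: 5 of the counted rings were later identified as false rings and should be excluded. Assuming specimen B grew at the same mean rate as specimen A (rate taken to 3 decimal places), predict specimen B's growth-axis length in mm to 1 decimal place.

Specimen A: correcting the raw count gives 524 − 5 + 9 = 528 true rings.
A: Mean rate = 221.9 mm / 528 years ≈ 0.420 mm/yr.
For B, 0.420 mm/year × 755 years = 317.1 mm.

317.1 mm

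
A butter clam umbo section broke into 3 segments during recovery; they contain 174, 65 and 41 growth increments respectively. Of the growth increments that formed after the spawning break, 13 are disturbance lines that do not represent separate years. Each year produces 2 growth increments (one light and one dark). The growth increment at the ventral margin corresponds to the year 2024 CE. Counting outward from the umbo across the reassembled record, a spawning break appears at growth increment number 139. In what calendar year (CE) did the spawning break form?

Total growth increments = 174 + 65 + 41 = 280.
280 − 139 = 141 growth increments lie beyond the spawning break toward the ventral margin.
Excluding 13 false growth increments: 141 − 13 = 128.
Dividing by 2 growth increments per year: 128 / 2 = 64 years.
Counting back 64 years from 2024 CE places the spawning break in 2024 − 64 = 1960 CE.

1960 CE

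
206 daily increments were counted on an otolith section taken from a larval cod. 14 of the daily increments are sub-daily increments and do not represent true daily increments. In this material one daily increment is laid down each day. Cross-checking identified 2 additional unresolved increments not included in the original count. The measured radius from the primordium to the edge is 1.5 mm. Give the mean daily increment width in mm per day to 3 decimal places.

True daily increment count = 206 − 14 + 2 = 194.
Mean rate = 1.5 mm / 194 days ≈ 0.008 mm per day.

0.008 mm per day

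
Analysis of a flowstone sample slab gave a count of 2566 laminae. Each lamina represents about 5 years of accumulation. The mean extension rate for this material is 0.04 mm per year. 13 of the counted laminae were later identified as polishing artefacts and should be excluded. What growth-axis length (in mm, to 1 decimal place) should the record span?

Correcting the raw count gives 2566 − 13 = 2553 true laminae.
At 5 years per lamina, 2553 × 5 = 12765 years.
Predicted length = 0.04 mm/year × 12765 years = 510.6 mm.

510.6 mm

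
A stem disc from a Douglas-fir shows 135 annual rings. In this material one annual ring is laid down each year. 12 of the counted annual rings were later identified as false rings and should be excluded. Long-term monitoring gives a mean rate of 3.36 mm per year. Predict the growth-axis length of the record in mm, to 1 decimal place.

True annual ring count = 135 − 12 = 123.
123 years at 3.36 mm/year gives 3.36 × 123 = 413.3 mm.

413.3 mm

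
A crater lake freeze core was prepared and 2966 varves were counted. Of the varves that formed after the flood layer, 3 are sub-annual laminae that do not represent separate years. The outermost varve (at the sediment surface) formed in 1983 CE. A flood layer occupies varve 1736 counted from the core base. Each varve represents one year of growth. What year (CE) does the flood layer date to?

Between varve 1736 and the sediment surface there are 2966 − 1736 = 1230 varves.
Excluding 3 false varves: 1230 − 3 = 1227.
1983 − 1227 = 756 CE.

756 CE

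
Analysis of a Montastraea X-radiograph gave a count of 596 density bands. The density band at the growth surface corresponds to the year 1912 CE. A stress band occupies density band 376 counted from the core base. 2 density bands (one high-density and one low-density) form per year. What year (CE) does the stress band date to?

1802 CE

596 − 376 = 220 density bands lie beyond the stress band toward the growth surface.
With 2 density bands per year, 220 / 2 = 110 years.
1912 − 110 = 1802 CE.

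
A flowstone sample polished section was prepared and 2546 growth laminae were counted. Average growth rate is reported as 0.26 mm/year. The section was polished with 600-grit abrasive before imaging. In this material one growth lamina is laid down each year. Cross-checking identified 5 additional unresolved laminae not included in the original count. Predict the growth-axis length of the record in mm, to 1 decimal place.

True growth lamina count = 2546 + 5 = 2551.
2551 years at 0.26 mm/year gives 0.26 × 2551 = 663.3 mm.

663.3 mm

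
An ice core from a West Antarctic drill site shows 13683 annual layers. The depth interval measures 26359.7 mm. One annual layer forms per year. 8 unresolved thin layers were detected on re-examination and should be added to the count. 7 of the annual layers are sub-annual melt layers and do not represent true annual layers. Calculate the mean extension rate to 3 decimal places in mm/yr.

Adjusted count: 13683 − 7 + 8 = 13684 annual layers.
Extension rate ≈ 26359.7 / 13684 = 1.926 mm/yr.

1.926 mm/yr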